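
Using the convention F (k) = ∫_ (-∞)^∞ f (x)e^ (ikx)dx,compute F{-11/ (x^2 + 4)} -11 * pi * exp (-2 * Abs (k))/2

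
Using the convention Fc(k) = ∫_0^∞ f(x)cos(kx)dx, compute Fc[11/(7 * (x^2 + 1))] 11 * pi * exp(-k)/14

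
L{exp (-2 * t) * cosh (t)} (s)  (s + 2)/ ( (s + 2)^2 - 1)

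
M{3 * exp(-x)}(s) 3 * gamma(s)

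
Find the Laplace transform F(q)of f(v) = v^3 6/q^4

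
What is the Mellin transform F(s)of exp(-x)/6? gamma(s)/6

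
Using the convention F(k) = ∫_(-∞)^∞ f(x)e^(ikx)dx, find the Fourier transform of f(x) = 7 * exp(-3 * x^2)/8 7 * sqrt(3) * sqrt(pi) * exp(-k^2/12)/24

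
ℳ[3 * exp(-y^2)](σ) 3 * gamma(σ/2)/2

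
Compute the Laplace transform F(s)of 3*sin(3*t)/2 9/(2*(s^2+9))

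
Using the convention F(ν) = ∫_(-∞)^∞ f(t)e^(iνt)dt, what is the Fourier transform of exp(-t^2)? sqrt(pi)*exp(-ν^2/4)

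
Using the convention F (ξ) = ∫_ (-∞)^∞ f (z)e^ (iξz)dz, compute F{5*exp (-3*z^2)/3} 5*sqrt (3)*sqrt (pi)*exp (-ξ^2/12)/9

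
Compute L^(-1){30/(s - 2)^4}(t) 5 * t^3 * exp(2 * t)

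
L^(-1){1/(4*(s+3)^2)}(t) t*exp(-3*t)/4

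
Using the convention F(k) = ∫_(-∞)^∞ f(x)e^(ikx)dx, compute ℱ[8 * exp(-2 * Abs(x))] 32/(k^2 + 4)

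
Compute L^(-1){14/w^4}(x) 7*x^3/3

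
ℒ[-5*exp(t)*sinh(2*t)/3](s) -10/(3*(s - 1)^2 - 12)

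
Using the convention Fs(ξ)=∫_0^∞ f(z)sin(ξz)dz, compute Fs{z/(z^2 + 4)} pi * exp(-2 * ξ)/2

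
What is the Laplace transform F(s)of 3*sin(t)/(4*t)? 3*atan(1/s)/4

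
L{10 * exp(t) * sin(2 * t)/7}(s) 20/(7 * ((s - 1)^2 + 4))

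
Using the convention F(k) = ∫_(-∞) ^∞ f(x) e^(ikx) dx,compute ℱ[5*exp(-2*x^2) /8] 5*sqrt(2)*sqrt(pi)*exp(-k^2/8) /16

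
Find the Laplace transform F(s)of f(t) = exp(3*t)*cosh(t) (s - 3)/((s - 3)^2 - 1)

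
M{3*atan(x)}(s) -3*pi*sec(pi*s/2)/(2*s)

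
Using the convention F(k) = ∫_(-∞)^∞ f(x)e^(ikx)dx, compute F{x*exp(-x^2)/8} I*sqrt(pi)*k*exp(-k^2/4)/16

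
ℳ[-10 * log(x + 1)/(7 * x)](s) 10 * pi * csc(pi * s)/(7 * (s - 1))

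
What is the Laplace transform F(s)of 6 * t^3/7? 36/(7 * s^4)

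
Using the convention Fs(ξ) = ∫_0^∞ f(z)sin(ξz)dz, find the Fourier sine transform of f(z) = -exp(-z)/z -atan(ξ)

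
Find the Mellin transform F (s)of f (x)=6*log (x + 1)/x -6*pi*csc (pi*s)/ (s - 1)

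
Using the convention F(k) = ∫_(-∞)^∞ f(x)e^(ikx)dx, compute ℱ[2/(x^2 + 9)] 2 * pi * exp(-3 * Abs(k))/3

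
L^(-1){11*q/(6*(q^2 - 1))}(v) 11*cosh(v)/6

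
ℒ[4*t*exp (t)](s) 4/ (s - 1)^2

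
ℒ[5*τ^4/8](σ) 15/σ^5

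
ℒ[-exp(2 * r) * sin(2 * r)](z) -2/((z - 2)^2 + 4)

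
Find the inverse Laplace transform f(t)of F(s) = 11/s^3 11*t^2/2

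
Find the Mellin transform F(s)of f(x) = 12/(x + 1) 12*pi*csc(pi*s)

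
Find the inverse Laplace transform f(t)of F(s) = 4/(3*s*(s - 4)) 2*exp(2*t)*sinh(2*t)/3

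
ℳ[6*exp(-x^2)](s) 3*gamma(s/2)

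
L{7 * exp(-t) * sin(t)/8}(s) 7/(8 * ((s + 1)^2 + 1))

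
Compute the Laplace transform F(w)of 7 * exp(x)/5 7/(5 * (w - 1))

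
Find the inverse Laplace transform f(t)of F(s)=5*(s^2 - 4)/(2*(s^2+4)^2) 5*t*cos(2*t)/2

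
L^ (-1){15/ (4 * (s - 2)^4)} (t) 5 * t^3 * exp (2 * t)/8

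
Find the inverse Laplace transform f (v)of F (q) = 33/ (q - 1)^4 11*v^3*exp (v)/2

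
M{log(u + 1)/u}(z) -pi * csc(pi * z)/(z - 1)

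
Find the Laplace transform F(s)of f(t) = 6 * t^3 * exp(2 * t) 36/(s - 2)^4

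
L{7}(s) 7/s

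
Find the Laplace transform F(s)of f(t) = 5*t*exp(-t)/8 5/(8*(s + 1)^2)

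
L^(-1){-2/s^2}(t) -2 * t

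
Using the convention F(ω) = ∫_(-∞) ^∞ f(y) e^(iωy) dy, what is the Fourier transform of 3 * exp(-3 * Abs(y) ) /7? 18/(7 * (ω^2+9) ) 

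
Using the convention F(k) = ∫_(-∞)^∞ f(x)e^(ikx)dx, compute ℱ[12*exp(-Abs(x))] 24/(k^2+1)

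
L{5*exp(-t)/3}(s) 5/(3*(s + 1))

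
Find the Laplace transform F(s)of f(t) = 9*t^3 54/s^4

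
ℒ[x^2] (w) 2/w^3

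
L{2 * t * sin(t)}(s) 4 * s/(s^2 + 1)^2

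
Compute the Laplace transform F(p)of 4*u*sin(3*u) 24*p/(p^2+9)^2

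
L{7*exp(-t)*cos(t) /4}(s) 7*(s + 1) /(4*((s + 1) ^2 + 1) ) 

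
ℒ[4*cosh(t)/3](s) 4*s/(3*(s^2 - 1))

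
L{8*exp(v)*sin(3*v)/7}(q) 24/(7*((q - 1)^2+9))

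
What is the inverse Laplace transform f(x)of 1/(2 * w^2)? x/2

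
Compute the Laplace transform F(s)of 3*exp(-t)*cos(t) 3*(s + 1)/((s + 1)^2 + 1)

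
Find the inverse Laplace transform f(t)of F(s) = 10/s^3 5*t^2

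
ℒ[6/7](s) 6/(7*s)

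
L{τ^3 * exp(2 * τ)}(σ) 6/(σ - 2)^4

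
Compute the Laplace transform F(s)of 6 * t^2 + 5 12/s^3 + 5/s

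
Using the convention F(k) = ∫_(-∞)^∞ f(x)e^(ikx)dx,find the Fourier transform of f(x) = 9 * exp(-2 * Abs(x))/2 18/(k^2 + 4)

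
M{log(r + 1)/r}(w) -pi*csc(pi*w)/(w - 1)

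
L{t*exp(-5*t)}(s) (s+5)^(-2)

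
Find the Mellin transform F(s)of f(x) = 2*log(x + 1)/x -2*pi*csc(pi*s)/(s - 1)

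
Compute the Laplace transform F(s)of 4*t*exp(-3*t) 4/(s + 3)^2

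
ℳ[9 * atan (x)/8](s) -9 * pi * sec (pi * s/2)/ (16 * s)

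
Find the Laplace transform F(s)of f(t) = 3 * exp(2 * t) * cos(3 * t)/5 3 * (s - 2)/(5 * ((s - 2)^2+9))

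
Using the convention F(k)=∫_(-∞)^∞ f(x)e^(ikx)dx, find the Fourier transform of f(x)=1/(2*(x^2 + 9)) pi*exp(-3*Abs(k))/6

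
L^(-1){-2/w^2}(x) -2*x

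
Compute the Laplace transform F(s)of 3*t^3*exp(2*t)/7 18/(7*(s - 2)^4)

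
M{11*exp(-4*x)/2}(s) 11*gamma(s)/(2*2^(2*s))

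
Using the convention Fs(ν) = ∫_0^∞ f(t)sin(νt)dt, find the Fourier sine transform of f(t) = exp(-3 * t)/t atan(ν/3)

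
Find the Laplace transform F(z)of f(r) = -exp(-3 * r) -1/(z + 3)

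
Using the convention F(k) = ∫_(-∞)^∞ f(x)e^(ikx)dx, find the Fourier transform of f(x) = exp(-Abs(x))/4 1/(2*(k^2 + 1))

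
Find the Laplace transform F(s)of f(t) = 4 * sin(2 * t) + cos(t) s/(s^2 + 1) + 8/(s^2 + 4)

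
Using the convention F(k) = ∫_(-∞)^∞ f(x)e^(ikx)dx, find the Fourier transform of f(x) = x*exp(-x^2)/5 I*sqrt(pi)*k*exp(-k^2/4)/10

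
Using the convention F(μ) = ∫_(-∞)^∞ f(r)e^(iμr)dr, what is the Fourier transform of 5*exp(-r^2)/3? 5*sqrt(pi)*exp(-μ^2/4)/3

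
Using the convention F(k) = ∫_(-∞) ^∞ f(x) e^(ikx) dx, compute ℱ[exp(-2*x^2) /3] sqrt(2)*sqrt(pi)*exp(-k^2/8) /6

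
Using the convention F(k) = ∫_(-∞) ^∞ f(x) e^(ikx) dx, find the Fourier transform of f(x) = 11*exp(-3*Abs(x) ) 66/(k^2 + 9) 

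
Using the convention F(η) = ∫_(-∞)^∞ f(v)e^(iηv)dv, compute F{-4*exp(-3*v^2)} -4*sqrt(3)*sqrt(pi)*exp(-η^2/12)/3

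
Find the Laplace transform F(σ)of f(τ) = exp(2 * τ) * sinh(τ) 1/((σ - 2)^2 - 1)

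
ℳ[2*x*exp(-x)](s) 2*gamma(s + 1)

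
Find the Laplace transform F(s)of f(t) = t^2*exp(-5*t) 2/(s + 5)^3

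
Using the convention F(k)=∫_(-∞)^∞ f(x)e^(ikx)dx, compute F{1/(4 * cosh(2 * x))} pi/(8 * cosh(pi * k/4))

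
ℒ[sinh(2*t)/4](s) 1/(2*(s^2 - 4))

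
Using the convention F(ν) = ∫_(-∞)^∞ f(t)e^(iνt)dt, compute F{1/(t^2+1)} pi*exp(-Abs(ν))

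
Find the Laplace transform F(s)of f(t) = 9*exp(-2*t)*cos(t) 9*(s + 2)/((s + 2)^2 + 1)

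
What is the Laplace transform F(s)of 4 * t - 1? 4/s^2-1/s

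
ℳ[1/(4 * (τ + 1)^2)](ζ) (-pi * ζ + pi)/(4 * sin(pi * ζ))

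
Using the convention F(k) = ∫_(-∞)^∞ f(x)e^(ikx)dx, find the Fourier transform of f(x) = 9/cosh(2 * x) 9 * pi/(2 * cosh(pi * k/4))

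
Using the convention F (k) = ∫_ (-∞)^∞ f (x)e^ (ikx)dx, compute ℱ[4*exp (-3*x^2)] 4*sqrt (3)*sqrt (pi)*exp (-k^2/12)/3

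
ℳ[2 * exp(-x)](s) 2 * gamma(s)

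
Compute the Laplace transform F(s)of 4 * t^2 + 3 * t 8/s^3 + 3/s^2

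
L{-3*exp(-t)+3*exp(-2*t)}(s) 3/(s+2) - 3/(s+1)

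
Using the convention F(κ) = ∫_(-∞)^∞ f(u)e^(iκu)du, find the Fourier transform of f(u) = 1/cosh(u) pi/cosh(pi * κ/2)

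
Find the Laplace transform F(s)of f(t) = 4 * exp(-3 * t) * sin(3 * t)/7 12/(7 * ((s + 3)^2 + 9))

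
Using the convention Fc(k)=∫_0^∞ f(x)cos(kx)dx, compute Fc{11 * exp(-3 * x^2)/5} 11 * sqrt(3) * sqrt(pi) * exp(-k^2/12)/30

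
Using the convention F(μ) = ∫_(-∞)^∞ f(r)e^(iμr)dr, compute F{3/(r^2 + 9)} pi*exp(-3*Abs(μ))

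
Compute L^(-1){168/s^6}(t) 7 * t^5/5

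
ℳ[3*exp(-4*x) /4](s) 3*gamma(s) /(4*2^(2*s) ) 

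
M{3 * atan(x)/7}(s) -3 * pi * sec(pi * s/2)/(14 * s)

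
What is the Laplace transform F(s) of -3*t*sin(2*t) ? -12*s/(s^2 + 4) ^2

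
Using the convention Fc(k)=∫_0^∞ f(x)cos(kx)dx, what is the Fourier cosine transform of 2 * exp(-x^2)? sqrt(pi) * exp(-k^2/4)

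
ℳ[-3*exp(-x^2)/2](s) -3*gamma(s/2)/4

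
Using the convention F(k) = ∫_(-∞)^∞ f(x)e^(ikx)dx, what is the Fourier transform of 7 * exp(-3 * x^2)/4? 7 * sqrt(3) * sqrt(pi) * exp(-k^2/12)/12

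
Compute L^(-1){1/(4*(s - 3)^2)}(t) t*exp(3*t)/4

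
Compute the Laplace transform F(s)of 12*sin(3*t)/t 12*atan(3/s)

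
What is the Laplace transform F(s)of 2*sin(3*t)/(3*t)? 2*atan(3/s)/3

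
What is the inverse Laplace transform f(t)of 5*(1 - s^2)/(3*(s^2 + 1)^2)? -5*t*cos(t)/3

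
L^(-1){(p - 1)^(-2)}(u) u*exp(u)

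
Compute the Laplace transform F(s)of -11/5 -11/(5 * s)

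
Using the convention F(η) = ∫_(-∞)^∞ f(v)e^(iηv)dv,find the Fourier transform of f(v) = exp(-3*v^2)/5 sqrt(3)*sqrt(pi)*exp(-η^2/12)/15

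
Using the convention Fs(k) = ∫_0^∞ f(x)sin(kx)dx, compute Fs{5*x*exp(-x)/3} 10*k/(3*(k^2 + 1)^2)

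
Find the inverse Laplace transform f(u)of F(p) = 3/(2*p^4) u^3/4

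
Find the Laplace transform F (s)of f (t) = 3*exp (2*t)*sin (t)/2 3/ (2*( (s - 2)^2 + 1))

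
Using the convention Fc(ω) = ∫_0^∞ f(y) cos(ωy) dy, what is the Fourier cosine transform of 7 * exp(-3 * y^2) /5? 7 * sqrt(3) * sqrt(pi) * exp(-ω^2/12) /30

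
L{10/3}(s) 10/(3 * s)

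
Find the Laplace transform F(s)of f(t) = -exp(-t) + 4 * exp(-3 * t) 4/(s + 3) - 1/(s + 1)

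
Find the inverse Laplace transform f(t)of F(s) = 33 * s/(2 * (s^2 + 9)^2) 11 * t * sin(3 * t)/4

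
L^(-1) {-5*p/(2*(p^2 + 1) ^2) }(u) -5*u*sin(u) /4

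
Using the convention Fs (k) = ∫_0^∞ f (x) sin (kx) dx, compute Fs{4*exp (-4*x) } 4*k/ (k^2 + 16) 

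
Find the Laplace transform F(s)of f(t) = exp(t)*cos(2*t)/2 (s - 1)/(2*((s - 1)^2 + 4))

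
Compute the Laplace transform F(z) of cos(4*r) z/(z^2+16) 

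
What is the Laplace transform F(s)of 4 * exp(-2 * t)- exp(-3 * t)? 4/(s + 2)-1/(s + 3)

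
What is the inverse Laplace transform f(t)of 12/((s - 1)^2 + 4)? 6 * exp(t) * sin(2 * t)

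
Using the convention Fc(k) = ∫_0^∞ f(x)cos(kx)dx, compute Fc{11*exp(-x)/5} 11/(5*(k^2 + 1))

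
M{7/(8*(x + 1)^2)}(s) -7*pi*(s - 1)/(8*sin(pi*s))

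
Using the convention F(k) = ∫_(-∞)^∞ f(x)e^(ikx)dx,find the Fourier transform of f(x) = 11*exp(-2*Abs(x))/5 44/(5*(k^2 + 4))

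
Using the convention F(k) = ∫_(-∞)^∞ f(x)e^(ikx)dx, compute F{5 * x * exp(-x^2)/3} 5 * I * sqrt(pi) * k * exp(-k^2/4)/6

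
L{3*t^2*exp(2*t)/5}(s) 6/(5*(s - 2)^3)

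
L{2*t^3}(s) 12/s^4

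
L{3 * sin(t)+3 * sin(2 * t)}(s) 3/(s^2+1)+6/(s^2+4)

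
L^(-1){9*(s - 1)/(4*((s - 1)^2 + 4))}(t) 9*exp(t)*cos(2*t)/4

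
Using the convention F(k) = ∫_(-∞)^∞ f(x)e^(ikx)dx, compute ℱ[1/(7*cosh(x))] pi/(7*cosh(pi*k/2))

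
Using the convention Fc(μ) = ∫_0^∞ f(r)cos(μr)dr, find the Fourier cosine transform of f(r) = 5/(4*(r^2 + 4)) 5*pi*exp(-2*μ)/16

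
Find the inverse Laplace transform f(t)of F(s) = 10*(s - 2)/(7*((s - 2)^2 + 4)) 10*exp(2*t)*cos(2*t)/7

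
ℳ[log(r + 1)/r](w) -pi*csc(pi*w)/(w - 1)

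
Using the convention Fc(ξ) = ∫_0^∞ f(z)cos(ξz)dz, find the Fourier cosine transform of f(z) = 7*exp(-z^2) 7*sqrt(pi)*exp(-ξ^2/4)/2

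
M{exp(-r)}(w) gamma(w)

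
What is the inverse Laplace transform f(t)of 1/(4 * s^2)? t/4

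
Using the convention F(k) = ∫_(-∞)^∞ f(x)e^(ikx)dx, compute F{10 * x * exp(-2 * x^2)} 5 * sqrt(2) * I * sqrt(pi) * k * exp(-k^2/8)/4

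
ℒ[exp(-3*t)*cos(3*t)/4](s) (s + 3)/(4*((s + 3)^2 + 9))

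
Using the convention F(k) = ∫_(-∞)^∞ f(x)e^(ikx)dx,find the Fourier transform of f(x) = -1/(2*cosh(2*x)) -pi/(4*cosh(pi*k/4))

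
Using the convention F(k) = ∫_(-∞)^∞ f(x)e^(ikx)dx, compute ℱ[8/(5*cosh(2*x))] 4*pi/(5*cosh(pi*k/4))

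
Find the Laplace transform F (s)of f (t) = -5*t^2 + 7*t 7/s^2 - 10/s^3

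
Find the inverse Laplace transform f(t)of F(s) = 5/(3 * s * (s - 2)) 5 * exp(t) * sinh(t)/3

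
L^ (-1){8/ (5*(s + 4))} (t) 8*exp (-4*t)/5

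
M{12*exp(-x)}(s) 12*gamma(s)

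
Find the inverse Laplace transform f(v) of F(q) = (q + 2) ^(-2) v*exp(-2*v) 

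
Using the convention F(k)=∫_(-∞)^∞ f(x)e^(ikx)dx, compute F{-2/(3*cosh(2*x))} -pi/(3*cosh(pi*k/4))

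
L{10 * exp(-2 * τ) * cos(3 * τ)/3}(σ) 10 * (σ + 2)/(3 * ((σ + 2)^2 + 9))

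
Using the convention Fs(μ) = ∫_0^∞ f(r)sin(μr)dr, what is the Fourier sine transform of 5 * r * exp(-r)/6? 5 * μ/(3 * (μ^2 + 1)^2)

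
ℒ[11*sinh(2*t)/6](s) 11/(3*(s^2 - 4))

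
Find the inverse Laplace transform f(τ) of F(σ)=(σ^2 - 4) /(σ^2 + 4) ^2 τ*cos(2*τ) 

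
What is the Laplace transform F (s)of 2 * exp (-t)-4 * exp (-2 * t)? 2/ (s + 1)-4/ (s + 2)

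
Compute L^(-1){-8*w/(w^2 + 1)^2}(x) -4*x*sin(x)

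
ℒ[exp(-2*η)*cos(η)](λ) (λ + 2) /((λ + 2) ^2 + 1) 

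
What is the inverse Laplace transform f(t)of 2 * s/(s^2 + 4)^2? t * sin(2 * t)/2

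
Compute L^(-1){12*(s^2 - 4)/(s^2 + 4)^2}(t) 12*t*cos(2*t)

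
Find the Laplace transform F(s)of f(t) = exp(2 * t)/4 1/(4 * (s - 2))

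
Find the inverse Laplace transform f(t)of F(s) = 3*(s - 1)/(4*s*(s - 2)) 3*exp(t)*cosh(t)/4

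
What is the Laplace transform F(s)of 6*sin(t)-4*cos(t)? 6/(s^2 + 1)-4*s/(s^2 + 1)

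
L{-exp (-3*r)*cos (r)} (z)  (-z - 3)/ ( (z + 3)^2 + 1)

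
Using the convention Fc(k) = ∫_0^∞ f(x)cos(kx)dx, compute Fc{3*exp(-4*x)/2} 6/(k^2+16)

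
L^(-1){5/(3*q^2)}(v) 5*v/3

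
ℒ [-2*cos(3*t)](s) -2*s/(s^2 + 9)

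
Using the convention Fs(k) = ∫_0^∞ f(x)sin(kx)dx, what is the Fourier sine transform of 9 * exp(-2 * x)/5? 9 * k/(5 * (k^2+4))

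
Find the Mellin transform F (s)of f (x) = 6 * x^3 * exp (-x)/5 6 * gamma (s + 3)/5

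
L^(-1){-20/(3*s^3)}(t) -10*t^2/3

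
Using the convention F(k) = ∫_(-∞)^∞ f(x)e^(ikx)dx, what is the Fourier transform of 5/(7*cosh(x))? 5*pi/(7*cosh(pi*k/2))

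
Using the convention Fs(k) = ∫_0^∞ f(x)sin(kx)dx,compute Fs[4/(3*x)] 2*pi/3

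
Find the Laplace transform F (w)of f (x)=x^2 2/w^3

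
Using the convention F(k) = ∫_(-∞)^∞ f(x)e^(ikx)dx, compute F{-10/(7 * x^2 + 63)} -10 * pi * exp(-3 * Abs(k))/21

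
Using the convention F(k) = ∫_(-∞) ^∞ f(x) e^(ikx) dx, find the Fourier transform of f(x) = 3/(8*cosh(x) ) 3*pi/(8*cosh(pi*k/2) ) 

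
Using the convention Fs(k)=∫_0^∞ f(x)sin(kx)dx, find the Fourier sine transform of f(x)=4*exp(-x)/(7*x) 4*atan(k)/7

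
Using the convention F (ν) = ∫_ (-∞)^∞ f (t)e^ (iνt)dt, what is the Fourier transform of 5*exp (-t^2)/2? 5*sqrt (pi)*exp (-ν^2/4)/2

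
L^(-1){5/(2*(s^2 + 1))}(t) 5*sin(t)/2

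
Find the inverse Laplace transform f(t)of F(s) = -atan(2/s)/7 -sin(2*t)/(7*t)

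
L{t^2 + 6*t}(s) 6/s^2 + 2/s^3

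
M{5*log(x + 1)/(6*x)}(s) -5*pi*csc(pi*s)/(6*s - 6)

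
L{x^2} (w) 2/w^3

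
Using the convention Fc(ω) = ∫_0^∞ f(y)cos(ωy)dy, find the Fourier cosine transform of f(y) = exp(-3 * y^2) sqrt(3) * sqrt(pi) * exp(-ω^2/12)/6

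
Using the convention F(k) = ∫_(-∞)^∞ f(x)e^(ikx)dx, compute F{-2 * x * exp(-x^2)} -I * sqrt(pi) * k * exp(-k^2/4)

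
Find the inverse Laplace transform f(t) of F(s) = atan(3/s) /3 sin(3 * t) /(3 * t) 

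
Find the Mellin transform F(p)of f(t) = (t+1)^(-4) gamma(p)*gamma(4 - p)/6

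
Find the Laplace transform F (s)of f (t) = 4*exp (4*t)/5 4/ (5*(s - 4))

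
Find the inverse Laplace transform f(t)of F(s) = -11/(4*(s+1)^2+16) -11*exp(-t)*sin(2*t)/8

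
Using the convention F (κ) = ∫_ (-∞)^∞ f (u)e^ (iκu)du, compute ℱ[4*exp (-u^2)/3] 4*sqrt (pi)*exp (-κ^2/4)/3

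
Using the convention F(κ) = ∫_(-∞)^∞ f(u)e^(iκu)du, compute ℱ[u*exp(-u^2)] I*sqrt(pi)*κ*exp(-κ^2/4)/2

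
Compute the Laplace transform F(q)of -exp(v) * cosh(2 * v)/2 (1 - q)/(2 * ((q - 1)^2 - 4))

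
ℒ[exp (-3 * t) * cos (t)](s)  (s + 3)/ ( (s + 3)^2 + 1)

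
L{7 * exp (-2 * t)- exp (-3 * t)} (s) 7/ (s + 2) - 1/ (s + 3)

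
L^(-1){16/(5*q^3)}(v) 8*v^2/5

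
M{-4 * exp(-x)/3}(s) -4 * gamma(s)/3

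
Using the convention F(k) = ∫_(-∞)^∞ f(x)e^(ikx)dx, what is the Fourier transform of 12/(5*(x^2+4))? 6*pi*exp(-2*Abs(k))/5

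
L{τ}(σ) σ^(-2)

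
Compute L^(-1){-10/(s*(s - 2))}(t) -10*exp(t)*sinh(t)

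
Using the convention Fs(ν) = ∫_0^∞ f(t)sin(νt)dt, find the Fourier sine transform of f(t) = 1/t pi/2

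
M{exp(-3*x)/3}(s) gamma(s)/(3*3^s)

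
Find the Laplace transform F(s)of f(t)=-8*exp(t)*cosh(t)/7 8*(1 - s)/(7*s*(s - 2))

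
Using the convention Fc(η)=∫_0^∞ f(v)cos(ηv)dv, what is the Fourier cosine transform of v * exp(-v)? (1 - η^2)/(η^2 + 1)^2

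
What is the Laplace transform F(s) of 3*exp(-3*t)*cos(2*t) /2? 3*(s + 3) /(2*((s + 3) ^2 + 4) ) 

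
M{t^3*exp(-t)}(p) gamma(p + 3)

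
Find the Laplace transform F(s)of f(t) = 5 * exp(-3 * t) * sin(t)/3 5/(3 * ((s + 3)^2 + 1))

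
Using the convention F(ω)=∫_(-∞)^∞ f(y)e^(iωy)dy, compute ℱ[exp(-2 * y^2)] sqrt(2) * sqrt(pi) * exp(-ω^2/8)/2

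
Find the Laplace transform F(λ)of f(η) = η λ^(-2)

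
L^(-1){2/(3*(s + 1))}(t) 2*exp(-t)/3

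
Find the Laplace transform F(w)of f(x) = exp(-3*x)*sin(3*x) 3/((w + 3)^2 + 9)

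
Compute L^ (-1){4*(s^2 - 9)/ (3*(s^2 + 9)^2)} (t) 4*t*cos (3*t)/3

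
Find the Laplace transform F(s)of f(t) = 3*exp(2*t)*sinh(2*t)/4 3/(2*s*(s - 4))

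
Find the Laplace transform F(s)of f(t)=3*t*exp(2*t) 3/(s - 2)^2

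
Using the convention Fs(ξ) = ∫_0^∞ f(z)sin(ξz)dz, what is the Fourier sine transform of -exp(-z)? -ξ/(ξ^2+1)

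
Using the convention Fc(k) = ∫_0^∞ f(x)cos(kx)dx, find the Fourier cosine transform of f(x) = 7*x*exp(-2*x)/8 7*(4 - k^2)/(8*(k^2+4)^2)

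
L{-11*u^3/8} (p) -33/ (4*p^4)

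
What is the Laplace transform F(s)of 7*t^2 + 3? 14/s^3 + 3/s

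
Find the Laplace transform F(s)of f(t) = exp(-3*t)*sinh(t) 1/((s + 3)^2 - 1)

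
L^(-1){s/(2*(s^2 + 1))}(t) cos(t)/2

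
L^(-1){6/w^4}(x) x^3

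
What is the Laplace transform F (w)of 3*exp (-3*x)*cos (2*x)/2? 3*(w + 3)/ (2*( (w + 3)^2 + 4))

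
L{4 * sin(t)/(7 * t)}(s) 4 * atan(1/s)/7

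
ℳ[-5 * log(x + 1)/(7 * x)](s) 5 * pi * csc(pi * s)/(7 * (s - 1))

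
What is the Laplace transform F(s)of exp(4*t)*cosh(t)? (s - 4)/((s - 4)^2 - 1)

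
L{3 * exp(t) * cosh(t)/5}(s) 3 * (s - 1)/(5 * s * (s - 2))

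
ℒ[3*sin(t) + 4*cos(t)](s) 4*s/(s^2 + 1) + 3/(s^2 + 1) 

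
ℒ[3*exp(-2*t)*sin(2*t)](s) 6/((s + 2)^2 + 4)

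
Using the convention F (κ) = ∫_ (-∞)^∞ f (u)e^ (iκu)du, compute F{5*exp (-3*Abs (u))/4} 15/ (2*(κ^2+9))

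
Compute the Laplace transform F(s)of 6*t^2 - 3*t 12/s^3 - 3/s^2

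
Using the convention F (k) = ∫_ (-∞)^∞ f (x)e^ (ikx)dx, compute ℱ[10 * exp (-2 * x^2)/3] 5 * sqrt (2) * sqrt (pi) * exp (-k^2/8)/3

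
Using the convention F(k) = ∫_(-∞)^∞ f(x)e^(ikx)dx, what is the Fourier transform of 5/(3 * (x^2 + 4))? 5 * pi * exp(-2 * Abs(k))/6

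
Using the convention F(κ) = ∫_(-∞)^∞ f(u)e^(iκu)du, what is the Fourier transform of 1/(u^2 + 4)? pi * exp(-2 * Abs(κ))/2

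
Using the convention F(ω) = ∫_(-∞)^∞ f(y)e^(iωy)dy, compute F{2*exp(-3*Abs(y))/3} 4/(ω^2 + 9)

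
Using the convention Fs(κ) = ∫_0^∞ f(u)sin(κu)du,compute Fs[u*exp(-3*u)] 6*κ/(κ^2 + 9)^2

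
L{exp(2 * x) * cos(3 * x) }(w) (w - 2) /((w - 2) ^2 + 9) 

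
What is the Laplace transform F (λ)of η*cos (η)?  (λ^2 - 1)/ (λ^2 + 1)^2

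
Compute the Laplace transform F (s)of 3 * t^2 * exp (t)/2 3/ (s - 1)^3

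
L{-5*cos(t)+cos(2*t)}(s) s/(s^2+4) - 5*s/(s^2+1)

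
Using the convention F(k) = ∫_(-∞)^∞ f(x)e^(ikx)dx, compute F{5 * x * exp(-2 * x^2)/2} 5 * sqrt(2) * I * sqrt(pi) * k * exp(-k^2/8)/16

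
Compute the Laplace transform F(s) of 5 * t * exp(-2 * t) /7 5/(7 * (s + 2) ^2) 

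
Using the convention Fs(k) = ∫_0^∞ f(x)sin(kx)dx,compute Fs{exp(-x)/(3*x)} atan(k)/3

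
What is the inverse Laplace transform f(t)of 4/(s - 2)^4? 2*t^3*exp(2*t)/3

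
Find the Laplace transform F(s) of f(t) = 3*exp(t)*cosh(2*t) 3*(s - 1) /((s - 1) ^2 - 4) 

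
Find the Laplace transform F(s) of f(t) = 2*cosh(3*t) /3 2*s/(3*(s^2-9) ) 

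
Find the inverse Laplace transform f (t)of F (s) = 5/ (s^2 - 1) 5*sinh (t)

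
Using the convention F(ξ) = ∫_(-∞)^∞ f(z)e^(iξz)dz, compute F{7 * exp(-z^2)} 7 * sqrt(pi) * exp(-ξ^2/4)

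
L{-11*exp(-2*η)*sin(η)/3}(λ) -11/(3*(λ+2)^2+3)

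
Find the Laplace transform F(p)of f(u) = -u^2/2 -1/p^3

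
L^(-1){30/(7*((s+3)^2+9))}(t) 10*exp(-3*t)*sin(3*t)/7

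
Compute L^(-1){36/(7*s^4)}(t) 6*t^3/7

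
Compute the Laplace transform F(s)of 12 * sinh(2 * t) 24/(s^2 - 4)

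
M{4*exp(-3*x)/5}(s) 4*gamma(s)/(5*3^s)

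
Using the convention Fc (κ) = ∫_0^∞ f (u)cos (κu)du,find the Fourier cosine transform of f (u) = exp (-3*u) 3/ (κ^2 + 9)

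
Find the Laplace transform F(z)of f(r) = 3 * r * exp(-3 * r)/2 3/(2 * (z + 3)^2)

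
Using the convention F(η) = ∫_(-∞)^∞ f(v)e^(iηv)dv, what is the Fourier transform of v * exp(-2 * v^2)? sqrt(2) * I * sqrt(pi) * η * exp(-η^2/8)/8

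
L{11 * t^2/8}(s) 11/(4 * s^3)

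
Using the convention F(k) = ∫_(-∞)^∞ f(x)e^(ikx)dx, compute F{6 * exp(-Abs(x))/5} 12/(5 * (k^2 + 1))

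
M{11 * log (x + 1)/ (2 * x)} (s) -11 * pi * csc (pi * s)/ (2 * s - 2)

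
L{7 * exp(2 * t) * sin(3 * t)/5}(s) 21/(5 * ((s - 2)^2 + 9))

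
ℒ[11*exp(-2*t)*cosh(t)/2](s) 11*(s + 2)/(2*((s + 2)^2-1))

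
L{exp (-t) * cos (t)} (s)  (s + 1)/ ( (s + 1)^2 + 1)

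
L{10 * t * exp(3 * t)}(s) 10/(s - 3)^2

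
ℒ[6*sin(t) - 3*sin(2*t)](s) 6/(s^2 + 1) - 6/(s^2 + 4) 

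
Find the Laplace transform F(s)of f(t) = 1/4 1/(4*s)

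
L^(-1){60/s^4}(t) 10 * t^3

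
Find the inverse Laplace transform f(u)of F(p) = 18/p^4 3 * u^3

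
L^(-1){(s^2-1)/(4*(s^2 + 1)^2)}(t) t*cos(t)/4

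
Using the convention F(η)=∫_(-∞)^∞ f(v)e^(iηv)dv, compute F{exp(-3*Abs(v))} 6/(η^2 + 9)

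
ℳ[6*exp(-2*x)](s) 6*gamma(s)/2^s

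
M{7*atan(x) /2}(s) -7*pi*sec(pi*s/2) /(4*s) 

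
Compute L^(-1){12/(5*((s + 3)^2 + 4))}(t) 6*exp(-3*t)*sin(2*t)/5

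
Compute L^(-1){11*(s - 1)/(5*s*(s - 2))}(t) 11*exp(t)*cosh(t)/5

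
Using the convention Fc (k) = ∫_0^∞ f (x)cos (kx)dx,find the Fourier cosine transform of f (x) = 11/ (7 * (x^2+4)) 11 * pi * exp (-2 * k)/28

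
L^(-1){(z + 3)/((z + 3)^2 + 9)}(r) exp(-3*r)*cos(3*r)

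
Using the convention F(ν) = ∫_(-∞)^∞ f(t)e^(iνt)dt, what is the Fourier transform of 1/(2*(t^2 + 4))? pi*exp(-2*Abs(ν))/4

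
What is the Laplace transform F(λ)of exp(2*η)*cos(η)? (λ - 2)/((λ - 2)^2 + 1)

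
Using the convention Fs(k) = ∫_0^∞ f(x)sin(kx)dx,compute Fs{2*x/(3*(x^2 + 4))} pi*exp(-2*k)/3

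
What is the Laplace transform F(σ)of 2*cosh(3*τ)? 2*σ/(σ^2 - 9)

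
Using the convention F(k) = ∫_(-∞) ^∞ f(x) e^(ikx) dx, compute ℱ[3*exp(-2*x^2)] 3*sqrt(2)*sqrt(pi)*exp(-k^2/8) /2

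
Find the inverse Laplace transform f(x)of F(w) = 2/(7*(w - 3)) 2*exp(3*x)/7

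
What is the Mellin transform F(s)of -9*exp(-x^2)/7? -9*gamma(s/2)/14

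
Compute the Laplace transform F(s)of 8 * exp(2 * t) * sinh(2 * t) 16/(s * (s - 4))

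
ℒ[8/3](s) 8/(3*s)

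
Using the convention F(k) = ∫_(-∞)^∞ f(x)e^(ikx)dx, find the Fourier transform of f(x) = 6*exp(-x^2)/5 6*sqrt(pi)*exp(-k^2/4)/5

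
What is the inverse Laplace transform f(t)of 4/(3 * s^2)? 4 * t/3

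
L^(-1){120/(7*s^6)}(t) t^5/7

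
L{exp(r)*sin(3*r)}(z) 3/((z - 1)^2 + 9)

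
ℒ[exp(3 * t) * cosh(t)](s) (s - 3)/((s - 3)^2-1)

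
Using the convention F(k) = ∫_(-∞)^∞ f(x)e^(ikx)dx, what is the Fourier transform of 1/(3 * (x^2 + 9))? pi * exp(-3 * Abs(k))/9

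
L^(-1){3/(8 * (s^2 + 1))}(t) 3 * sin(t)/8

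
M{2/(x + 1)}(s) 2 * pi * csc(pi * s)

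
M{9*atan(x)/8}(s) -9*pi*sec(pi*s/2)/(16*s)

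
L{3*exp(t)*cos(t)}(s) 3*(s - 1)/((s - 1)^2+1)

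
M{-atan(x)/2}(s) pi*sec(pi*s/2)/(4*s)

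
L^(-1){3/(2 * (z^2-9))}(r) sinh(3 * r)/2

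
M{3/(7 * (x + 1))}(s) 3 * pi * csc(pi * s)/7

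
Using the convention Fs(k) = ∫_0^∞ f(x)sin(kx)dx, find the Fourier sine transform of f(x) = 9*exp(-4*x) 9*k/(k^2 + 16)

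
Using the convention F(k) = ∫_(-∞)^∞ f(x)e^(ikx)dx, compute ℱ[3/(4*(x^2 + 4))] 3*pi*exp(-2*Abs(k))/8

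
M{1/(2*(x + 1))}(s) pi*csc(pi*s)/2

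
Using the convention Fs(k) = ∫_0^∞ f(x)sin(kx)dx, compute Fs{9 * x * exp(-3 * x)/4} 27 * k/(2 * (k^2 + 9)^2)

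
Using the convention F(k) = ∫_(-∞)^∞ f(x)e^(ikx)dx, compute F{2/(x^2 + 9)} 2 * pi * exp(-3 * Abs(k))/3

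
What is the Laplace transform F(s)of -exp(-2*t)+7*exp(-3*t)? 7/(s+3) - 1/(s+2)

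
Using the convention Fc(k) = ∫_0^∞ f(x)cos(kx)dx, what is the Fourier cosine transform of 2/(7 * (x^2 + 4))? pi * exp(-2 * k)/14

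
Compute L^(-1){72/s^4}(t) 12*t^3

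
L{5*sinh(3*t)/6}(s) 5/(2*(s^2-9))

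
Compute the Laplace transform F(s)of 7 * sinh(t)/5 7/(5 * (s^2 - 1))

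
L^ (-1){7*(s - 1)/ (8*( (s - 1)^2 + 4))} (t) 7*exp (t)*cos (2*t)/8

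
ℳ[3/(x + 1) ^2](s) -3 * pi * (s - 1) /sin(pi * s) 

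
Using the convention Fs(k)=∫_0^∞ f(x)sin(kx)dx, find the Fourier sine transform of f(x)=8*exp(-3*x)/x 8*atan(k/3)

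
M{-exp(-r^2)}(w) -gamma(w/2)/2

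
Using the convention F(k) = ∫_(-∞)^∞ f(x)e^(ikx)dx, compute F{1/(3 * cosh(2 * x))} pi/(6 * cosh(pi * k/4))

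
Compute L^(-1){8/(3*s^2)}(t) 8*t/3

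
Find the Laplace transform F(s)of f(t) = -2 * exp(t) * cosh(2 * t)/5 2 * (1 - s)/(5 * ((s - 1)^2 - 4))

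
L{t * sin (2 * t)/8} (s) s/ (2 * (s^2 + 4)^2)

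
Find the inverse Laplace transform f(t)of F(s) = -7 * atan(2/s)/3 -7 * sin(2 * t)/(3 * t)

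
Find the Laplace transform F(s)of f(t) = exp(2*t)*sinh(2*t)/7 2/(7*s*(s - 4))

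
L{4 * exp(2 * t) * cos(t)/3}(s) 4 * (s - 2)/(3 * ((s - 2)^2+1))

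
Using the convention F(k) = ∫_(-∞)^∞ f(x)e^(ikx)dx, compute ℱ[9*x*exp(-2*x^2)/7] 9*sqrt(2)*I*sqrt(pi)*k*exp(-k^2/8)/56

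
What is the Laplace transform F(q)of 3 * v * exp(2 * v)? 3/(q - 2)^2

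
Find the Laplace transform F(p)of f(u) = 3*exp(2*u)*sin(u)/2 3/(2*((p - 2)^2 + 1))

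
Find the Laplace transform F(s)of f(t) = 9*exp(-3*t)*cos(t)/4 9*(s + 3)/(4*((s + 3)^2 + 1))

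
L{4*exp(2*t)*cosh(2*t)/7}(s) 4*(s - 2)/(7*s*(s - 4))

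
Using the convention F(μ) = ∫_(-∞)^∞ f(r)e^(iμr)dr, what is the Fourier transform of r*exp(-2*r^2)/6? sqrt(2)*I*sqrt(pi)*μ*exp(-μ^2/8)/48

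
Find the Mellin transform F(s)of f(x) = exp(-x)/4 gamma(s)/4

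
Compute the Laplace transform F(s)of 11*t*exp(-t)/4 11/(4*(s+1)^2)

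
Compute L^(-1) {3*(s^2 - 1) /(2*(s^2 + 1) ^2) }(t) 3*t*cos(t) /2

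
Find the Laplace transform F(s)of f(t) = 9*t 9/s^2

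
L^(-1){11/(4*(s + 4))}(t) 11*exp(-4*t)/4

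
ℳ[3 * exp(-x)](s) 3 * gamma(s)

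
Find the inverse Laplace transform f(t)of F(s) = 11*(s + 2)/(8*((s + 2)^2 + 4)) 11*exp(-2*t)*cos(2*t)/8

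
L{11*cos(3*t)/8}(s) 11*s/(8*(s^2 + 9))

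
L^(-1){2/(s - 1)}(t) 2*exp(t)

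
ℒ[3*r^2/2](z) 3/z^3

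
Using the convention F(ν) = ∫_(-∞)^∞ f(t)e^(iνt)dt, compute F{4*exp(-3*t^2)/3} 4*sqrt(3)*sqrt(pi)*exp(-ν^2/12)/9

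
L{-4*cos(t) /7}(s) -4*s/(7*s^2 + 7) 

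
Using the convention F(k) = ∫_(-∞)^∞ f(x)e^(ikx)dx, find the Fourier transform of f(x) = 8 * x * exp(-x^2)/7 4 * I * sqrt(pi) * k * exp(-k^2/4)/7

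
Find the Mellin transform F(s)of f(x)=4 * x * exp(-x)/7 4 * gamma(s+1)/7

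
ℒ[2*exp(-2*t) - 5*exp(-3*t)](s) 2/(s+2) - 5/(s+3)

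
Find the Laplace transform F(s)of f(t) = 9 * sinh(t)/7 9/(7 * (s^2-1))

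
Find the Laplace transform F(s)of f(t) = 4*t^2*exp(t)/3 8/(3*(s - 1)^3)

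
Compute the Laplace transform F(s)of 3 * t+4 4/s+3/s^2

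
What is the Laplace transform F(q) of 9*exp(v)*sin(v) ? 9/((q - 1) ^2 + 1) 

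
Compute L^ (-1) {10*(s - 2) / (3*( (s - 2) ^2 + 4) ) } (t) 10*exp (2*t)*cos (2*t) /3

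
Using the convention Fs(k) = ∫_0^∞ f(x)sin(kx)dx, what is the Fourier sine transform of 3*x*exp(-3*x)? 18*k/(k^2+9)^2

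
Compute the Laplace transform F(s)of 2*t 2/s^2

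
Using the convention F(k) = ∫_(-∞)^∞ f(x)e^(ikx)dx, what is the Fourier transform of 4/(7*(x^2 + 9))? 4*pi*exp(-3*Abs(k))/21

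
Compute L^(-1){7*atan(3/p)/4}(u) 7*sin(3*u)/(4*u)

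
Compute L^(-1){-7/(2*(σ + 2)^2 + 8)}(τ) -7*exp(-2*τ)*sin(2*τ)/4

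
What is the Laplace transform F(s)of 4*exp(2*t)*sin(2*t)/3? 8/(3*((s - 2)^2+4))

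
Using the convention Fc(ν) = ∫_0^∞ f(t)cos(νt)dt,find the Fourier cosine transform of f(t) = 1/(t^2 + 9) pi*exp(-3*ν)/6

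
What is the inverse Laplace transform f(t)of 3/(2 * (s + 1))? 3 * exp(-t)/2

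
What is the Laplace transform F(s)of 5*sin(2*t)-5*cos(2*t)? 10/(s^2+4)-5*s/(s^2+4)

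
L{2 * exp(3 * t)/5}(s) 2/(5 * (s - 3))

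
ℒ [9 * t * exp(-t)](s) 9/(s + 1)^2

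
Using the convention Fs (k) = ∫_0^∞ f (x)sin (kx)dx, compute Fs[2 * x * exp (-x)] 4 * k/ (k^2+1)^2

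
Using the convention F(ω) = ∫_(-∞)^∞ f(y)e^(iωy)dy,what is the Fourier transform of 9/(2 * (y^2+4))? 9 * pi * exp(-2 * Abs(ω))/4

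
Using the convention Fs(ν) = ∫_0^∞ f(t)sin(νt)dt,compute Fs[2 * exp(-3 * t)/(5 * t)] 2 * atan(ν/3)/5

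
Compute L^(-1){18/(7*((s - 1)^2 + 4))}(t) 9*exp(t)*sin(2*t)/7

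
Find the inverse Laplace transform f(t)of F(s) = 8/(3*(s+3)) 8*exp(-3*t)/3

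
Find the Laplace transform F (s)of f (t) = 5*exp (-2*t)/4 5/ (4*(s+2))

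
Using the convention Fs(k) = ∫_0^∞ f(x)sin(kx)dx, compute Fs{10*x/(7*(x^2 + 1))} 5*pi*exp(-k)/7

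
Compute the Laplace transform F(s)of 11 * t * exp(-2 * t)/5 11/(5 * (s + 2)^2)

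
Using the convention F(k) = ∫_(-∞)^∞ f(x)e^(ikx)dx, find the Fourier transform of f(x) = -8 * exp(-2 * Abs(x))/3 -32/(3 * k^2 + 12)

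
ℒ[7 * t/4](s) 7/(4 * s^2)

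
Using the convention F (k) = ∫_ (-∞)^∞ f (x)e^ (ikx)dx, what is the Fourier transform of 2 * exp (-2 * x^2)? sqrt (2) * sqrt (pi) * exp (-k^2/8)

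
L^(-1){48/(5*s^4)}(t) 8*t^3/5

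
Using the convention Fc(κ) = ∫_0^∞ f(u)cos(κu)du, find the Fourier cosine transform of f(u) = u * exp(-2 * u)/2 (4 - κ^2)/(2 * (κ^2 + 4)^2)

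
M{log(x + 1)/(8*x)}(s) -pi*csc(pi*s)/(8*s - 8)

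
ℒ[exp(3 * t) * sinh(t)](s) 1/((s - 3)^2 - 1)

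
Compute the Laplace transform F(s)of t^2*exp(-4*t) 2/(s + 4)^3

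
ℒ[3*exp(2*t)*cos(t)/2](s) 3*(s - 2)/(2*((s - 2)^2 + 1))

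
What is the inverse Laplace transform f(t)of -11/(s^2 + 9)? -11 * sin(3 * t)/3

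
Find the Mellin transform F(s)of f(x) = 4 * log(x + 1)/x -4 * pi * csc(pi * s)/(s - 1)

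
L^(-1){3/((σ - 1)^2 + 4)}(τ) 3*exp(τ)*sin(2*τ)/2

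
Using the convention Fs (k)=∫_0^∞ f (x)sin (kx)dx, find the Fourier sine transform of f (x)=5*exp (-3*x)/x 5*atan (k/3)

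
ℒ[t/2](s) 1/(2 * s^2)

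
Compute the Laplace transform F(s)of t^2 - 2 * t 2/s^3 - 2/s^2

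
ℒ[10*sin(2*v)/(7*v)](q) 10*atan(2/q)/7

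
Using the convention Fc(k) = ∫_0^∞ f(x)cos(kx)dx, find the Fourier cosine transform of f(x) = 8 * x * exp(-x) 8 * (1 - k^2)/(k^2 + 1)^2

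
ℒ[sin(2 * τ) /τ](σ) atan(2/σ) 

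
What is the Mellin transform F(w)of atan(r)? -pi*sec(pi*w/2)/(2*w)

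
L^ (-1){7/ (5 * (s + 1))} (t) 7 * exp (-t)/5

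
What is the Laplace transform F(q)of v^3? 6/q^4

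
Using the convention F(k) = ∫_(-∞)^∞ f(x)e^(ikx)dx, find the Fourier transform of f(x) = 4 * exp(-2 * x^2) 2 * sqrt(2) * sqrt(pi) * exp(-k^2/8)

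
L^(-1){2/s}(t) 2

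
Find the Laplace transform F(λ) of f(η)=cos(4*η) λ/(λ^2+16) 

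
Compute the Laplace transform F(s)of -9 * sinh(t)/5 -9/(5 * s^2 - 5)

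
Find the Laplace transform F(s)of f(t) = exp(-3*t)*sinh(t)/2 1/(2*((s + 3)^2 - 1))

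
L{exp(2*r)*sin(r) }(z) 1/((z - 2) ^2 + 1) 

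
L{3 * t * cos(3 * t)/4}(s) 3 * (s^2-9)/(4 * (s^2+9)^2)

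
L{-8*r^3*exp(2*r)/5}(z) -48/(5*(z - 2)^4)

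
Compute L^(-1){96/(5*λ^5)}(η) 4*η^4/5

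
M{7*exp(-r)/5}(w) 7*gamma(w)/5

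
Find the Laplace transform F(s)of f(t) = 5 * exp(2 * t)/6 5/(6 * (s - 2))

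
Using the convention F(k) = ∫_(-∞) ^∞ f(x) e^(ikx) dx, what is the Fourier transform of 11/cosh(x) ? 11 * pi/cosh(pi * k/2) 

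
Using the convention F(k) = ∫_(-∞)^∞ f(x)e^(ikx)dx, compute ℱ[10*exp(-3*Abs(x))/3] 20/(k^2 + 9)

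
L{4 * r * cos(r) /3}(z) 4 * (z^2-1) /(3 * (z^2+1) ^2) 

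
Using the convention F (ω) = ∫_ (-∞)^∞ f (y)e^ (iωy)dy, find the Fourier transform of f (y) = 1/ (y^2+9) pi*exp (-3*Abs (ω))/3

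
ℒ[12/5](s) 12/(5 * s)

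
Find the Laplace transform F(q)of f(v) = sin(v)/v atan(1/q)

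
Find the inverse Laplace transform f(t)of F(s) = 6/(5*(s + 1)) 6*exp(-t)/5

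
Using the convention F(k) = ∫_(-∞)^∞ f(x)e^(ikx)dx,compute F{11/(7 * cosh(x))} 11 * pi/(7 * cosh(pi * k/2))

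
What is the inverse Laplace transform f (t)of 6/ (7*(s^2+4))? 3*sin (2*t)/7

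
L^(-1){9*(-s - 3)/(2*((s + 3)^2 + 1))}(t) -9*exp(-3*t)*cos(t)/2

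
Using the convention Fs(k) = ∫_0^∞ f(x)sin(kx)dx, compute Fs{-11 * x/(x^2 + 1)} -11 * pi * exp(-k)/2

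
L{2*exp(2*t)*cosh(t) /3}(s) 2*(s - 2) /(3*((s - 2) ^2-1) ) 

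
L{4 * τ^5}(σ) 480/σ^6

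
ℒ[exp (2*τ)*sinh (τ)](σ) 1/ ( (σ - 2) ^2 - 1) 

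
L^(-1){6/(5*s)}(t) 6/5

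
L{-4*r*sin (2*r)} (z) -16*z/ (z^2 + 4)^2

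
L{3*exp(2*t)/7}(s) 3/(7*(s - 2))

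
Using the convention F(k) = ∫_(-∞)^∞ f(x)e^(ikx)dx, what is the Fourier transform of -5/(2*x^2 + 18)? -5*pi*exp(-3*Abs(k))/6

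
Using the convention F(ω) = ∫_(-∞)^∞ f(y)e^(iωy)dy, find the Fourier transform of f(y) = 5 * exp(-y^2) 5 * sqrt(pi) * exp(-ω^2/4)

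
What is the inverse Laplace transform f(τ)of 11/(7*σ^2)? 11*τ/7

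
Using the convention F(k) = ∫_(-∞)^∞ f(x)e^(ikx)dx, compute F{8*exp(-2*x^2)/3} 4*sqrt(2)*sqrt(pi)*exp(-k^2/8)/3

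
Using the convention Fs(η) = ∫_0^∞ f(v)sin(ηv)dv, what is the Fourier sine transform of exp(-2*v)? η/(η^2+4)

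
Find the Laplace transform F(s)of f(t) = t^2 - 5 2/s^3 - 5/s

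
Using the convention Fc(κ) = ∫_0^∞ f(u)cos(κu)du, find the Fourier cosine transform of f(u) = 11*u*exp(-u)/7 11*(1 - κ^2)/(7*(κ^2 + 1)^2)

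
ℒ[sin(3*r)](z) 3/(z^2+9)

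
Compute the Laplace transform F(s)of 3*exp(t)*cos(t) 3*(s - 1)/((s - 1)^2 + 1)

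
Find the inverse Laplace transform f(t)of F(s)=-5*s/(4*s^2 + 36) -5*cos(3*t)/4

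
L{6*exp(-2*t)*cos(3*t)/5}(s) 6*(s+2)/(5*((s+2)^2+9))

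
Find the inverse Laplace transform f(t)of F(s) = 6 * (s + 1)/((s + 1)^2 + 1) 6 * exp(-t) * cos(t)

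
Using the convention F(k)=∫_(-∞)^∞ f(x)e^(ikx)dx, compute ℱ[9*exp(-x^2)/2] 9*sqrt(pi)*exp(-k^2/4)/2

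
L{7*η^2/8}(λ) 7/(4*λ^3)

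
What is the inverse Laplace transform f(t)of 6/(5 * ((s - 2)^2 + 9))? 2 * exp(2 * t) * sin(3 * t)/5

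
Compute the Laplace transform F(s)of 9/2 9/(2*s)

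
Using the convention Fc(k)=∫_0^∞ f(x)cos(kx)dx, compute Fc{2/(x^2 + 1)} pi*exp(-k)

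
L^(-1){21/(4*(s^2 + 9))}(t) 7*sin(3*t)/4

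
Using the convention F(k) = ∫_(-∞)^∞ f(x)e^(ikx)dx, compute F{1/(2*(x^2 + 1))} pi*exp(-Abs(k))/2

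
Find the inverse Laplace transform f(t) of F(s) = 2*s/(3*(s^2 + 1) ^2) t*sin(t) /3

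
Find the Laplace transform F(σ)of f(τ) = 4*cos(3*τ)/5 4*σ/(5*(σ^2 + 9))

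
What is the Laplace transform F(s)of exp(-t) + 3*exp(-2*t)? 3/(s + 2) + 1/(s + 1)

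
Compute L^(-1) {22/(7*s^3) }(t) 11*t^2/7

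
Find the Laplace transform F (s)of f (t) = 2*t 2/s^2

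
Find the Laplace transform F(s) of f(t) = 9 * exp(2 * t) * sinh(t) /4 9/(4 * ((s - 2) ^2 - 1) ) 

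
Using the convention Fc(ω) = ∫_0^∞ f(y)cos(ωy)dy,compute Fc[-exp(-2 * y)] -2/(ω^2 + 4)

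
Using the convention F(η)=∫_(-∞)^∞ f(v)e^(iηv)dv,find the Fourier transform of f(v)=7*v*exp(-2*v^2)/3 7*sqrt(2)*I*sqrt(pi)*η*exp(-η^2/8)/24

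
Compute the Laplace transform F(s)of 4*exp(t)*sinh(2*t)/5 8/(5*((s - 1)^2 - 4))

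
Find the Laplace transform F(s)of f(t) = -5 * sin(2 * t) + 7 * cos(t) 7 * s/(s^2 + 1) - 10/(s^2 + 4)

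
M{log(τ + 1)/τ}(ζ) -pi*csc(pi*ζ)/(ζ - 1)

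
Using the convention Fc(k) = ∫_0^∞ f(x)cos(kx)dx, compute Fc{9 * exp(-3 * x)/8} 27/(8 * (k^2+9))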